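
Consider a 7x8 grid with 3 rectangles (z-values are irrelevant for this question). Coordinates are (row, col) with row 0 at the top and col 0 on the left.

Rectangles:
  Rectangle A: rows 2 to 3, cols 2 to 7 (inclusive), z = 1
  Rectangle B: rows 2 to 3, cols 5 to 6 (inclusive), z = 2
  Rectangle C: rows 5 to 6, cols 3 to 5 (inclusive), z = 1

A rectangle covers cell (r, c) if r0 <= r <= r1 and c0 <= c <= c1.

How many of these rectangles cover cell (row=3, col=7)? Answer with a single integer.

Answer: 1

Derivation:
Check cell (3,7):
  A: rows 2-3 cols 2-7 -> covers
  B: rows 2-3 cols 5-6 -> outside (col miss)
  C: rows 5-6 cols 3-5 -> outside (row miss)
Count covering = 1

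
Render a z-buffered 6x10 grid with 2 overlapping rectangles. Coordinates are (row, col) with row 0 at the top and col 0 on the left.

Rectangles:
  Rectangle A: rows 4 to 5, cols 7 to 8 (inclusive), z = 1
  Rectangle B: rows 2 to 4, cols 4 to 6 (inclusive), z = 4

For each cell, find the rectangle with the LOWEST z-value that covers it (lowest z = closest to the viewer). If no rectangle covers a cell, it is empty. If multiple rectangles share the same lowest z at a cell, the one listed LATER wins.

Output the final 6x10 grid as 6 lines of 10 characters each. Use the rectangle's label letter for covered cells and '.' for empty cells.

..........
..........
....BBB...
....BBB...
....BBBAA.
.......AA.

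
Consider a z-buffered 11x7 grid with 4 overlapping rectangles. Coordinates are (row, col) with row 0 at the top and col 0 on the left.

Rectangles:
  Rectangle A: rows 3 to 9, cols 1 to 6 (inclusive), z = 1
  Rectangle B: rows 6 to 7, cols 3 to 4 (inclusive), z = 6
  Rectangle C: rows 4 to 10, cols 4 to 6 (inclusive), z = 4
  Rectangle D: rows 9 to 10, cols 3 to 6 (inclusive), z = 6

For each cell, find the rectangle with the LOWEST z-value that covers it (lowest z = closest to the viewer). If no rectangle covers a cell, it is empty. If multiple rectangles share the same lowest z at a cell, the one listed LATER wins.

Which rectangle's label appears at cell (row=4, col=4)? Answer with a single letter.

Answer: A

Derivation:
Check cell (4,4):
  A: rows 3-9 cols 1-6 z=1 -> covers; best now A (z=1)
  B: rows 6-7 cols 3-4 -> outside (row miss)
  C: rows 4-10 cols 4-6 z=4 -> covers; best now A (z=1)
  D: rows 9-10 cols 3-6 -> outside (row miss)
Winner: A at z=1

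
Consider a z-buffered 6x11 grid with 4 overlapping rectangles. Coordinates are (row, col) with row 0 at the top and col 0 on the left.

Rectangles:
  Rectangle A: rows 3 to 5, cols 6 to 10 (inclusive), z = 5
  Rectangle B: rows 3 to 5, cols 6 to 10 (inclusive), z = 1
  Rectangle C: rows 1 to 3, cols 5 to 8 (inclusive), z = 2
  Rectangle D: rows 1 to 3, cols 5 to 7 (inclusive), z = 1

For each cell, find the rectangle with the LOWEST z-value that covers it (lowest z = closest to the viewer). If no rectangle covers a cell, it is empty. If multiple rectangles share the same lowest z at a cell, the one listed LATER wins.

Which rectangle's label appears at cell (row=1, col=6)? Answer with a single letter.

Answer: D

Derivation:
Check cell (1,6):
  A: rows 3-5 cols 6-10 -> outside (row miss)
  B: rows 3-5 cols 6-10 -> outside (row miss)
  C: rows 1-3 cols 5-8 z=2 -> covers; best now C (z=2)
  D: rows 1-3 cols 5-7 z=1 -> covers; best now D (z=1)
Winner: D at z=1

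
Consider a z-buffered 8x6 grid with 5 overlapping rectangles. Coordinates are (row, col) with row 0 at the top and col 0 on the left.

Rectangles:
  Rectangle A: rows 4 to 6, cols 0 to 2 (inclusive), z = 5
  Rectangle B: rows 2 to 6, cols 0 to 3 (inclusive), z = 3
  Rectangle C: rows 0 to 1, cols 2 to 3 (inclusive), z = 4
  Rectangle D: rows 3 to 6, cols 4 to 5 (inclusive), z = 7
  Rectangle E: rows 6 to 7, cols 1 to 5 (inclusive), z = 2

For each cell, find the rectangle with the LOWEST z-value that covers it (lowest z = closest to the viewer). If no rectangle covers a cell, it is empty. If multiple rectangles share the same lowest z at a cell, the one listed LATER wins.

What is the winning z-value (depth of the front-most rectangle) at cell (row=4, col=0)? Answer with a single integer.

Check cell (4,0):
  A: rows 4-6 cols 0-2 z=5 -> covers; best now A (z=5)
  B: rows 2-6 cols 0-3 z=3 -> covers; best now B (z=3)
  C: rows 0-1 cols 2-3 -> outside (row miss)
  D: rows 3-6 cols 4-5 -> outside (col miss)
  E: rows 6-7 cols 1-5 -> outside (row miss)
Winner: B at z=3

Answer: 3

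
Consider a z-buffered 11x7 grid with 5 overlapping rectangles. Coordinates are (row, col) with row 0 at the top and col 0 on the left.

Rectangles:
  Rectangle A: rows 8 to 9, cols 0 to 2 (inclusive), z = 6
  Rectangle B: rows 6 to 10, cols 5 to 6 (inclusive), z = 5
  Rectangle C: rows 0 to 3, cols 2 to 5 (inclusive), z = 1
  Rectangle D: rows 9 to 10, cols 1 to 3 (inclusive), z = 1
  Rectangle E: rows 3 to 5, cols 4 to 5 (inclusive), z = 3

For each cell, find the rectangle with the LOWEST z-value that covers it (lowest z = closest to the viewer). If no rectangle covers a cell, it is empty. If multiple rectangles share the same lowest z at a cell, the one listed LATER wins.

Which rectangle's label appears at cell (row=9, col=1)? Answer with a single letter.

Answer: D

Derivation:
Check cell (9,1):
  A: rows 8-9 cols 0-2 z=6 -> covers; best now A (z=6)
  B: rows 6-10 cols 5-6 -> outside (col miss)
  C: rows 0-3 cols 2-5 -> outside (row miss)
  D: rows 9-10 cols 1-3 z=1 -> covers; best now D (z=1)
  E: rows 3-5 cols 4-5 -> outside (row miss)
Winner: D at z=1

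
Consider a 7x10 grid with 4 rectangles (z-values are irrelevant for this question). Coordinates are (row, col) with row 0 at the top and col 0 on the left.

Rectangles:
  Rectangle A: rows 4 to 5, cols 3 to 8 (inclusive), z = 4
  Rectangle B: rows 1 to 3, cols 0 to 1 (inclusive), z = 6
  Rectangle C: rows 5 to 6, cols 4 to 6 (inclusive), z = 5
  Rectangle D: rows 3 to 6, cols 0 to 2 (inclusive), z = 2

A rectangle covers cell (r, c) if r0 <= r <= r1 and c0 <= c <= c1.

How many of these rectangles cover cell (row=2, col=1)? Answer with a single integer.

Answer: 1

Derivation:
Check cell (2,1):
  A: rows 4-5 cols 3-8 -> outside (row miss)
  B: rows 1-3 cols 0-1 -> covers
  C: rows 5-6 cols 4-6 -> outside (row miss)
  D: rows 3-6 cols 0-2 -> outside (row miss)
Count covering = 1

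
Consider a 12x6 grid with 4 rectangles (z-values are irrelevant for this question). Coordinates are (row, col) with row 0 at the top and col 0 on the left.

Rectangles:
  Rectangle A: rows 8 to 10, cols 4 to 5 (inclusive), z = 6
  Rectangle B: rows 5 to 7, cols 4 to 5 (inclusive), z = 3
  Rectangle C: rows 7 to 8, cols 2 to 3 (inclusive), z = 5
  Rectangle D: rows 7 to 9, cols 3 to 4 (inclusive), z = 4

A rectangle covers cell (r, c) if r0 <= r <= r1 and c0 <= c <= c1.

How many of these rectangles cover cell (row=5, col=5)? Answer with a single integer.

Answer: 1

Derivation:
Check cell (5,5):
  A: rows 8-10 cols 4-5 -> outside (row miss)
  B: rows 5-7 cols 4-5 -> covers
  C: rows 7-8 cols 2-3 -> outside (row miss)
  D: rows 7-9 cols 3-4 -> outside (row miss)
Count covering = 1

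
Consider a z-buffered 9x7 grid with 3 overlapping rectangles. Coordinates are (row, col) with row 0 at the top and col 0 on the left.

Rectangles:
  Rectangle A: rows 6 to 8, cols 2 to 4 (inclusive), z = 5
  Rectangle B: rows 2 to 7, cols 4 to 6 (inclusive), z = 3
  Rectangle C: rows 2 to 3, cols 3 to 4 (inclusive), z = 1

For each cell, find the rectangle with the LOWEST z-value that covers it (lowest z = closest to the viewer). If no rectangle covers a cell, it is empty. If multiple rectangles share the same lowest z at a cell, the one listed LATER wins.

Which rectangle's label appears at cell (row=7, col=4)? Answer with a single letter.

Answer: B

Derivation:
Check cell (7,4):
  A: rows 6-8 cols 2-4 z=5 -> covers; best now A (z=5)
  B: rows 2-7 cols 4-6 z=3 -> covers; best now B (z=3)
  C: rows 2-3 cols 3-4 -> outside (row miss)
Winner: B at z=3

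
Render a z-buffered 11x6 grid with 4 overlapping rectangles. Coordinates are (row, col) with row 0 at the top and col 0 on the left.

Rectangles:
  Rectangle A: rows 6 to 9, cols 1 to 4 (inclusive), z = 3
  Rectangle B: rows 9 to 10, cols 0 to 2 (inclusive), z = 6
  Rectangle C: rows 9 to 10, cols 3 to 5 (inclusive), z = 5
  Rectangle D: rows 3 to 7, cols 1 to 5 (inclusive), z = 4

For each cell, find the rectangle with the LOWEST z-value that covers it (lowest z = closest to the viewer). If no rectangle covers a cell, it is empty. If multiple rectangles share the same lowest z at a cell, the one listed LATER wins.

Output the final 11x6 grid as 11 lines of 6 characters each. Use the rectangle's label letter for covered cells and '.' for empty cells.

......
......
......
.DDDDD
.DDDDD
.DDDDD
.AAAAD
.AAAAD
.AAAA.
BAAAAC
BBBCCC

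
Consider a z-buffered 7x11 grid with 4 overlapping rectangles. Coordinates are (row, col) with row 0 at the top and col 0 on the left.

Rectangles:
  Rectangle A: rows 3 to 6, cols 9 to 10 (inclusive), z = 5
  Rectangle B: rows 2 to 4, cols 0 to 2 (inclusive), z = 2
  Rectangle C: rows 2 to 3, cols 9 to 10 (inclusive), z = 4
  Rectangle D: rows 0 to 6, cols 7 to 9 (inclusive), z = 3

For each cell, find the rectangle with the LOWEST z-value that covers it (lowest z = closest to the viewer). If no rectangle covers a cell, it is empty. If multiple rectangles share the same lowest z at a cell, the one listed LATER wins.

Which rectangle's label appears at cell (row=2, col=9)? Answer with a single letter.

Answer: D

Derivation:
Check cell (2,9):
  A: rows 3-6 cols 9-10 -> outside (row miss)
  B: rows 2-4 cols 0-2 -> outside (col miss)
  C: rows 2-3 cols 9-10 z=4 -> covers; best now C (z=4)
  D: rows 0-6 cols 7-9 z=3 -> covers; best now D (z=3)
Winner: D at z=3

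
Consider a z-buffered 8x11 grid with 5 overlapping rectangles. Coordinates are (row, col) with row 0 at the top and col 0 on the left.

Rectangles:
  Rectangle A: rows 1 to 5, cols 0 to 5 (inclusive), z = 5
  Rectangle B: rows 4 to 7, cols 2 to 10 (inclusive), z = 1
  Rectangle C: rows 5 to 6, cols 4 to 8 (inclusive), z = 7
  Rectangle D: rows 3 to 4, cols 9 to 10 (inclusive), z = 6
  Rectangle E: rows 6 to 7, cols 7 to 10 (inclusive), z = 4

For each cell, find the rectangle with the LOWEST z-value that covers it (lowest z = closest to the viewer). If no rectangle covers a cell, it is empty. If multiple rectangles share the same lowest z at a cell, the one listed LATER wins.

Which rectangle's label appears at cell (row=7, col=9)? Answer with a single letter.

Check cell (7,9):
  A: rows 1-5 cols 0-5 -> outside (row miss)
  B: rows 4-7 cols 2-10 z=1 -> covers; best now B (z=1)
  C: rows 5-6 cols 4-8 -> outside (row miss)
  D: rows 3-4 cols 9-10 -> outside (row miss)
  E: rows 6-7 cols 7-10 z=4 -> covers; best now B (z=1)
Winner: B at z=1

Answer: B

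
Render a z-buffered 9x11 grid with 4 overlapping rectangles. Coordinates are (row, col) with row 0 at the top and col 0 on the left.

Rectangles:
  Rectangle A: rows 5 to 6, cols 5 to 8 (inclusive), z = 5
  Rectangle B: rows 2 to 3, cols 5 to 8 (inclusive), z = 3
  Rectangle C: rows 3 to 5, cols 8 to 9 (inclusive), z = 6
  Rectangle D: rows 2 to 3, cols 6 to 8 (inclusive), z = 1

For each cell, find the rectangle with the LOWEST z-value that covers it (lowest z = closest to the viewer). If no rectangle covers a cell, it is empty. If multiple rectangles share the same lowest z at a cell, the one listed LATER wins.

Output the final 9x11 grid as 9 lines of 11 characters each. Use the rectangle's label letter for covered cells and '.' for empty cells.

...........
...........
.....BDDD..
.....BDDDC.
........CC.
.....AAAAC.
.....AAAA..
...........
...........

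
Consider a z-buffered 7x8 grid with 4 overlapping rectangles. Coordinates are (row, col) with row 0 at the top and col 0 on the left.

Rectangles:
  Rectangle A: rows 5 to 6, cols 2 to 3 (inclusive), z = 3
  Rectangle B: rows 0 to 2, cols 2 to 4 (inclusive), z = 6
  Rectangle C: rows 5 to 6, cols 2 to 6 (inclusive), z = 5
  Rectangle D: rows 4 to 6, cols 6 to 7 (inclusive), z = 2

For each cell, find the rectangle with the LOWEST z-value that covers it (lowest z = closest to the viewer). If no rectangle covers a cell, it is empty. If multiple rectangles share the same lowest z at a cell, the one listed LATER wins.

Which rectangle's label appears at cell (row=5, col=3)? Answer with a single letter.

Answer: A

Derivation:
Check cell (5,3):
  A: rows 5-6 cols 2-3 z=3 -> covers; best now A (z=3)
  B: rows 0-2 cols 2-4 -> outside (row miss)
  C: rows 5-6 cols 2-6 z=5 -> covers; best now A (z=3)
  D: rows 4-6 cols 6-7 -> outside (col miss)
Winner: A at z=3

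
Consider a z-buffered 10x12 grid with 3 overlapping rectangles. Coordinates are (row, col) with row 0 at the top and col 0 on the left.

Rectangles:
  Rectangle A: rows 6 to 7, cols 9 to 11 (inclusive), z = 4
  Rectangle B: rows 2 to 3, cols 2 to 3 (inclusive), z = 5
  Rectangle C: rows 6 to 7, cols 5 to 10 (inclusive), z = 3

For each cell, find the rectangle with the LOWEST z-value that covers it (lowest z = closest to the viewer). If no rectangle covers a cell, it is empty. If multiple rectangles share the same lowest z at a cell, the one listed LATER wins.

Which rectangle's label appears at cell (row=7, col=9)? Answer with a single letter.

Answer: C

Derivation:
Check cell (7,9):
  A: rows 6-7 cols 9-11 z=4 -> covers; best now A (z=4)
  B: rows 2-3 cols 2-3 -> outside (row miss)
  C: rows 6-7 cols 5-10 z=3 -> covers; best now C (z=3)
Winner: C at z=3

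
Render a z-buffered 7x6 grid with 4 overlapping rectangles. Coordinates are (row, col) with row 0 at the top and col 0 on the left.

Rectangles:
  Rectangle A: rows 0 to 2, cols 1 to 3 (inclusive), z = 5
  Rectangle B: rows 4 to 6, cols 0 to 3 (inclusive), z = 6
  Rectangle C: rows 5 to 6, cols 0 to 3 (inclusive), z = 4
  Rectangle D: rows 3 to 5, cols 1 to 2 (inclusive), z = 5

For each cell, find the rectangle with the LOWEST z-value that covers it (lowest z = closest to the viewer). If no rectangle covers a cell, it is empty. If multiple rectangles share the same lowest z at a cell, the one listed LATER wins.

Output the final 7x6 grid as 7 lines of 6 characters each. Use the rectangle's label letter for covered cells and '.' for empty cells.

.AAA..
.AAA..
.AAA..
.DD...
BDDB..
CCCC..
CCCC..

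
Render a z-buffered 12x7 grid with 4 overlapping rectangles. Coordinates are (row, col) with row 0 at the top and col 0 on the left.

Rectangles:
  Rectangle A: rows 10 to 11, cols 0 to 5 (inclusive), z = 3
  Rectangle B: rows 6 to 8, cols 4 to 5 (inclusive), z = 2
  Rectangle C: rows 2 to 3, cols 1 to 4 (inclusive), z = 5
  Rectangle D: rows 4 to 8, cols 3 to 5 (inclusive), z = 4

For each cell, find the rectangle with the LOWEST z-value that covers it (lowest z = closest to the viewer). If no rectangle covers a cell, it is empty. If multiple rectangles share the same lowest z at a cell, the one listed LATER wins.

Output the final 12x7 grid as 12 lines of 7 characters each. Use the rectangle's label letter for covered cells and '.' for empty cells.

.......
.......
.CCCC..
.CCCC..
...DDD.
...DDD.
...DBB.
...DBB.
...DBB.
.......
AAAAAA.
AAAAAA.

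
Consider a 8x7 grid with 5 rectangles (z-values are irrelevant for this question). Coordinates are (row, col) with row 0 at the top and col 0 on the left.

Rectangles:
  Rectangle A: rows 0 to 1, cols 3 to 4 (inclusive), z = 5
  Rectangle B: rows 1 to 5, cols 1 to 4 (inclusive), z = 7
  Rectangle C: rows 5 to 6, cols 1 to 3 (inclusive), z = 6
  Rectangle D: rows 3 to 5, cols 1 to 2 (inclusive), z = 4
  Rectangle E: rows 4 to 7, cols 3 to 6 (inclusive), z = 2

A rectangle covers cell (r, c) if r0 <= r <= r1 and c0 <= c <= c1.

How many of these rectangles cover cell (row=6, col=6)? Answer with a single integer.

Answer: 1

Derivation:
Check cell (6,6):
  A: rows 0-1 cols 3-4 -> outside (row miss)
  B: rows 1-5 cols 1-4 -> outside (row miss)
  C: rows 5-6 cols 1-3 -> outside (col miss)
  D: rows 3-5 cols 1-2 -> outside (row miss)
  E: rows 4-7 cols 3-6 -> covers
Count covering = 1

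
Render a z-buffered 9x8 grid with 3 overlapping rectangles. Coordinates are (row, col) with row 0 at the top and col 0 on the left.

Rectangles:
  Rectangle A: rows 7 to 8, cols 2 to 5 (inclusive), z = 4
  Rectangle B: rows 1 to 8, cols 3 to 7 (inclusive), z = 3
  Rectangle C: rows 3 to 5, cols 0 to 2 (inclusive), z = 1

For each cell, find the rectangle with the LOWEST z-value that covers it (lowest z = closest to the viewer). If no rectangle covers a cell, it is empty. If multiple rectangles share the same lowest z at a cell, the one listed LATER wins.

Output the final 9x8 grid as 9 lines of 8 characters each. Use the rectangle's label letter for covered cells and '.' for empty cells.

........
...BBBBB
...BBBBB
CCCBBBBB
CCCBBBBB
CCCBBBBB
...BBBBB
..ABBBBB
..ABBBBB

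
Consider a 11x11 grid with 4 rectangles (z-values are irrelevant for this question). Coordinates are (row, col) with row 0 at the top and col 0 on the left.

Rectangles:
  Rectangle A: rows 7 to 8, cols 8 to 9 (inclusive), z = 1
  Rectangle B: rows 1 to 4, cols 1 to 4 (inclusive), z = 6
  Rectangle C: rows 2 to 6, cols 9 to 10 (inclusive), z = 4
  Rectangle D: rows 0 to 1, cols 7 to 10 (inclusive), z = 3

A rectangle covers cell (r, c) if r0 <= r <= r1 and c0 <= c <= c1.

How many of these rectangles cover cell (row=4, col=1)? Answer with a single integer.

Check cell (4,1):
  A: rows 7-8 cols 8-9 -> outside (row miss)
  B: rows 1-4 cols 1-4 -> covers
  C: rows 2-6 cols 9-10 -> outside (col miss)
  D: rows 0-1 cols 7-10 -> outside (row miss)
Count covering = 1

Answer: 1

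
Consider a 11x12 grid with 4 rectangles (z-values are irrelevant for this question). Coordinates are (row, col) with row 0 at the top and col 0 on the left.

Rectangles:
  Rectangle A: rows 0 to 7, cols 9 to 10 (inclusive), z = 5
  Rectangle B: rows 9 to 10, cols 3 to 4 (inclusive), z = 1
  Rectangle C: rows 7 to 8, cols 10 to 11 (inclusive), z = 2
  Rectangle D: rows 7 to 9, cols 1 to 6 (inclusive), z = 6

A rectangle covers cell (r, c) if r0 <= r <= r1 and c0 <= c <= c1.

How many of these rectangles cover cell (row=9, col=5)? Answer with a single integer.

Answer: 1

Derivation:
Check cell (9,5):
  A: rows 0-7 cols 9-10 -> outside (row miss)
  B: rows 9-10 cols 3-4 -> outside (col miss)
  C: rows 7-8 cols 10-11 -> outside (row miss)
  D: rows 7-9 cols 1-6 -> covers
Count covering = 1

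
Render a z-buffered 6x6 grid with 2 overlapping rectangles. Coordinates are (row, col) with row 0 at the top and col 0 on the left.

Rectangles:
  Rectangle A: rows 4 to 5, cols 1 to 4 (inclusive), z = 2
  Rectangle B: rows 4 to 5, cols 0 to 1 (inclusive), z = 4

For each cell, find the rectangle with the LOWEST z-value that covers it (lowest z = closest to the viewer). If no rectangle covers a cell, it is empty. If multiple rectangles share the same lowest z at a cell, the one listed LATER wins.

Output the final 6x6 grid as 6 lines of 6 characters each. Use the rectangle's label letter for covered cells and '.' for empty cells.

......
......
......
......
BAAAA.
BAAAA.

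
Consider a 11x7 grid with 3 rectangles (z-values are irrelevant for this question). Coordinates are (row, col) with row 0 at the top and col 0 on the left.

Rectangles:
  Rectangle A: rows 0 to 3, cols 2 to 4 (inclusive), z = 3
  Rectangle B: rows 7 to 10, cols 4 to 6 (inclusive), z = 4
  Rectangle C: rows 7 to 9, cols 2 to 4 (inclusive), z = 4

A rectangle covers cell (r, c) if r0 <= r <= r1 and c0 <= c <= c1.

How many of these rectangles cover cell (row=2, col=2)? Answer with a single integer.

Check cell (2,2):
  A: rows 0-3 cols 2-4 -> covers
  B: rows 7-10 cols 4-6 -> outside (row miss)
  C: rows 7-9 cols 2-4 -> outside (row miss)
Count covering = 1

Answer: 1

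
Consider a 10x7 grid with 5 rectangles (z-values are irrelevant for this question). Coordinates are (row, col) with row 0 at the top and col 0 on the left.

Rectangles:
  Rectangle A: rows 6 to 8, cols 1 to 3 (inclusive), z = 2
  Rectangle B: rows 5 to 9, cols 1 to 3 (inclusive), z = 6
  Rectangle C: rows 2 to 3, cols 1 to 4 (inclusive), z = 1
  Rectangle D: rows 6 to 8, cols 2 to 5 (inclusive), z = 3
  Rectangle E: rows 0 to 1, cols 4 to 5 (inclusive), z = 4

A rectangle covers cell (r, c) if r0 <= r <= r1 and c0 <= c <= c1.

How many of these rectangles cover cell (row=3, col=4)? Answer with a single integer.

Answer: 1

Derivation:
Check cell (3,4):
  A: rows 6-8 cols 1-3 -> outside (row miss)
  B: rows 5-9 cols 1-3 -> outside (row miss)
  C: rows 2-3 cols 1-4 -> covers
  D: rows 6-8 cols 2-5 -> outside (row miss)
  E: rows 0-1 cols 4-5 -> outside (row miss)
Count covering = 1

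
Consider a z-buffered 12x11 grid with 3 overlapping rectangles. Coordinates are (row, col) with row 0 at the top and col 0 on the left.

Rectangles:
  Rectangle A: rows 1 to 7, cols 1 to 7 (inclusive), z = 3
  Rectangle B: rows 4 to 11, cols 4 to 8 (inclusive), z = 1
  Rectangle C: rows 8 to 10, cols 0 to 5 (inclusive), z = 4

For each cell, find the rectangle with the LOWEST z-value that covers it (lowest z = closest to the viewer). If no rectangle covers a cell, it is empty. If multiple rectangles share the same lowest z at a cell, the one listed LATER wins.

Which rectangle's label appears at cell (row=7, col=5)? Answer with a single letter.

Answer: B

Derivation:
Check cell (7,5):
  A: rows 1-7 cols 1-7 z=3 -> covers; best now A (z=3)
  B: rows 4-11 cols 4-8 z=1 -> covers; best now B (z=1)
  C: rows 8-10 cols 0-5 -> outside (row miss)
Winner: B at z=1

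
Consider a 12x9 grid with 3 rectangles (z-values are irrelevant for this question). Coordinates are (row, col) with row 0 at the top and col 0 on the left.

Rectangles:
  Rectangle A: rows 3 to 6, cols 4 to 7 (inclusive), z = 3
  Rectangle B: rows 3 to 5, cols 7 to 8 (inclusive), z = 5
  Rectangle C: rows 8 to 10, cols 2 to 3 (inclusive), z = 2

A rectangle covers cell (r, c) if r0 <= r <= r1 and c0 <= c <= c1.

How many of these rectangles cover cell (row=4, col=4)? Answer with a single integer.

Answer: 1

Derivation:
Check cell (4,4):
  A: rows 3-6 cols 4-7 -> covers
  B: rows 3-5 cols 7-8 -> outside (col miss)
  C: rows 8-10 cols 2-3 -> outside (row miss)
Count covering = 1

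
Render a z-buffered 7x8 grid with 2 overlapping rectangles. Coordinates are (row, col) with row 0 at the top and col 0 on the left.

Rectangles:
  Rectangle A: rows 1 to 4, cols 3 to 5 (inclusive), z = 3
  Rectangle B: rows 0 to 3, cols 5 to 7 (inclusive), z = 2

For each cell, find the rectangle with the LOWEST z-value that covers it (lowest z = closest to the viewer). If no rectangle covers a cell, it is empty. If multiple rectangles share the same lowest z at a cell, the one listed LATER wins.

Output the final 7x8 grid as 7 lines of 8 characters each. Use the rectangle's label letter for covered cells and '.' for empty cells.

.....BBB
...AABBB
...AABBB
...AABBB
...AAA..
........
........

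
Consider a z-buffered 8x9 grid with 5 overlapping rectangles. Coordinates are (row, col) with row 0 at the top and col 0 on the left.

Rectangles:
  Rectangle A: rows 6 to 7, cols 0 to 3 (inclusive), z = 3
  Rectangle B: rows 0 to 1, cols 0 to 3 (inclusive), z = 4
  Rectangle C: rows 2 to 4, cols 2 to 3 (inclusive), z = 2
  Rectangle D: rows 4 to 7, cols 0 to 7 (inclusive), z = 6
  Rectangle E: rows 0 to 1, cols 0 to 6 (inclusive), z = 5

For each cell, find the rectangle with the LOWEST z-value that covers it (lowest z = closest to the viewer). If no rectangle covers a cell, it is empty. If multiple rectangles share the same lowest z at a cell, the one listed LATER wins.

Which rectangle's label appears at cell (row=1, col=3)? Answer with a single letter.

Check cell (1,3):
  A: rows 6-7 cols 0-3 -> outside (row miss)
  B: rows 0-1 cols 0-3 z=4 -> covers; best now B (z=4)
  C: rows 2-4 cols 2-3 -> outside (row miss)
  D: rows 4-7 cols 0-7 -> outside (row miss)
  E: rows 0-1 cols 0-6 z=5 -> covers; best now B (z=4)
Winner: B at z=4

Answer: B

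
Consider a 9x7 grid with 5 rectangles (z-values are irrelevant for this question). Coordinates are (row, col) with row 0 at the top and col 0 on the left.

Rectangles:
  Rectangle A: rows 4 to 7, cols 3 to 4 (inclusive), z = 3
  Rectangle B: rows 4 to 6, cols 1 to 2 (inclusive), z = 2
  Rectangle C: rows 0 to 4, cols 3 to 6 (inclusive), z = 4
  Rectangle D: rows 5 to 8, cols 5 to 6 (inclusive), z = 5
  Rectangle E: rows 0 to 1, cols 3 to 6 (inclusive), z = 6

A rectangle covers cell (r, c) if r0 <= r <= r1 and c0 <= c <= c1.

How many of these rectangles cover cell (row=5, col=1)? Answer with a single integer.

Check cell (5,1):
  A: rows 4-7 cols 3-4 -> outside (col miss)
  B: rows 4-6 cols 1-2 -> covers
  C: rows 0-4 cols 3-6 -> outside (row miss)
  D: rows 5-8 cols 5-6 -> outside (col miss)
  E: rows 0-1 cols 3-6 -> outside (row miss)
Count covering = 1

Answer: 1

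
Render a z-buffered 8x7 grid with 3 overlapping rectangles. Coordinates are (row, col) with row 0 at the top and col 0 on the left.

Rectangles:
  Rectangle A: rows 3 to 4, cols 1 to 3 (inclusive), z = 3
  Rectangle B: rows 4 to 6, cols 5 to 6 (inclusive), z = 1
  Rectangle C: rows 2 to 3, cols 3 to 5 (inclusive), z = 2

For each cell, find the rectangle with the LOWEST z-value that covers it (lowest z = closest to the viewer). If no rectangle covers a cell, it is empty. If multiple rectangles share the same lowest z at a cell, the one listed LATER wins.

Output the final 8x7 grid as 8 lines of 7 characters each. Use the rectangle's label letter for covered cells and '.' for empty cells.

.......
.......
...CCC.
.AACCC.
.AAA.BB
.....BB
.....BB
.......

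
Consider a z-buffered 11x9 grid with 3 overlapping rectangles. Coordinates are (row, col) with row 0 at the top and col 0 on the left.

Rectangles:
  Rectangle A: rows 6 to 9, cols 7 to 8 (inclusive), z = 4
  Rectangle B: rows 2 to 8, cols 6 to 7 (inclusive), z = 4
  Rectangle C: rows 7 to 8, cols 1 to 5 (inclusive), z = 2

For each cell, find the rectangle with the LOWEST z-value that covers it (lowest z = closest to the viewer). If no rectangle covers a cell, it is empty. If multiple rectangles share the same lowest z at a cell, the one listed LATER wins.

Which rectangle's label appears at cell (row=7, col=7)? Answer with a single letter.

Answer: B

Derivation:
Check cell (7,7):
  A: rows 6-9 cols 7-8 z=4 -> covers; best now A (z=4)
  B: rows 2-8 cols 6-7 z=4 -> covers; best now B (z=4)
  C: rows 7-8 cols 1-5 -> outside (col miss)
Winner: B at z=4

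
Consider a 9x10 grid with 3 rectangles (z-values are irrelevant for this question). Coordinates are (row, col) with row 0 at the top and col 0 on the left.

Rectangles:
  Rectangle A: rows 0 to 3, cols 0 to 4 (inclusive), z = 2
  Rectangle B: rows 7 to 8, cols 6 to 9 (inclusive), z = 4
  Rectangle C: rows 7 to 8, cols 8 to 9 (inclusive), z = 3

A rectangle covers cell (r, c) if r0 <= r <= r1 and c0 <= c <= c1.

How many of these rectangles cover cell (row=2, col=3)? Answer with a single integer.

Check cell (2,3):
  A: rows 0-3 cols 0-4 -> covers
  B: rows 7-8 cols 6-9 -> outside (row miss)
  C: rows 7-8 cols 8-9 -> outside (row miss)
Count covering = 1

Answer: 1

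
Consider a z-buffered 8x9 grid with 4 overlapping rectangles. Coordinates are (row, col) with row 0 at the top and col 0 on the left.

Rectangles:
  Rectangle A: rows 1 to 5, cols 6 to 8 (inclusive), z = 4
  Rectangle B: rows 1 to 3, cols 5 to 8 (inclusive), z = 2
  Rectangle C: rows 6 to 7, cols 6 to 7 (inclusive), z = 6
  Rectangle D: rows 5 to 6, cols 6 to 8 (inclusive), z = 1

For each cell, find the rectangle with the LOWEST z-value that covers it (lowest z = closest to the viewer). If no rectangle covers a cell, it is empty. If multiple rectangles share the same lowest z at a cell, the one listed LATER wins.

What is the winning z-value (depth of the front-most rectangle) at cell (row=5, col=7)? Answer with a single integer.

Answer: 1

Derivation:
Check cell (5,7):
  A: rows 1-5 cols 6-8 z=4 -> covers; best now A (z=4)
  B: rows 1-3 cols 5-8 -> outside (row miss)
  C: rows 6-7 cols 6-7 -> outside (row miss)
  D: rows 5-6 cols 6-8 z=1 -> covers; best now D (z=1)
Winner: D at z=1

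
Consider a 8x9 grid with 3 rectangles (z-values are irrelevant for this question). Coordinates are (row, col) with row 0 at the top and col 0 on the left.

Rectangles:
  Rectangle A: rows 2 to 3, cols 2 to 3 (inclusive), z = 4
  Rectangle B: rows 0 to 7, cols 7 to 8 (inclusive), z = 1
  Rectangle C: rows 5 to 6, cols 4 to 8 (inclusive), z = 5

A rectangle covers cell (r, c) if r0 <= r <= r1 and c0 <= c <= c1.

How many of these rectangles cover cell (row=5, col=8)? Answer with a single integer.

Check cell (5,8):
  A: rows 2-3 cols 2-3 -> outside (row miss)
  B: rows 0-7 cols 7-8 -> covers
  C: rows 5-6 cols 4-8 -> covers
Count covering = 2

Answer: 2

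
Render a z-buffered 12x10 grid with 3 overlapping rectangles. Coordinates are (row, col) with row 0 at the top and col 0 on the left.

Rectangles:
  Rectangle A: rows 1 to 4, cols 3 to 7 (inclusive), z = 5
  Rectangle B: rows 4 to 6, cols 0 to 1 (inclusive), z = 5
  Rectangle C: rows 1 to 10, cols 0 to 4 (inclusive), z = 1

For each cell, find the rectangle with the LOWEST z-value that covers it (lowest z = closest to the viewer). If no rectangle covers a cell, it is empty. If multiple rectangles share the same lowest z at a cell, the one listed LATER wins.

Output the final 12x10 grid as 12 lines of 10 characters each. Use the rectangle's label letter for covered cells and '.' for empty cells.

..........
CCCCCAAA..
CCCCCAAA..
CCCCCAAA..
CCCCCAAA..
CCCCC.....
CCCCC.....
CCCCC.....
CCCCC.....
CCCCC.....
CCCCC.....
..........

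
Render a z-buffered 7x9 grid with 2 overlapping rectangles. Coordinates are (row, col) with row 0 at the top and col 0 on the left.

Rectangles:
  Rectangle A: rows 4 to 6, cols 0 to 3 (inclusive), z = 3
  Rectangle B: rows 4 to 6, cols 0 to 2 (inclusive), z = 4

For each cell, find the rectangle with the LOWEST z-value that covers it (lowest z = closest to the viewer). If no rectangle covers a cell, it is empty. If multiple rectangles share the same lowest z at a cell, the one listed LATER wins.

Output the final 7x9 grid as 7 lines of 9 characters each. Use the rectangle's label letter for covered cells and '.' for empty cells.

.........
.........
.........
.........
AAAA.....
AAAA.....
AAAA.....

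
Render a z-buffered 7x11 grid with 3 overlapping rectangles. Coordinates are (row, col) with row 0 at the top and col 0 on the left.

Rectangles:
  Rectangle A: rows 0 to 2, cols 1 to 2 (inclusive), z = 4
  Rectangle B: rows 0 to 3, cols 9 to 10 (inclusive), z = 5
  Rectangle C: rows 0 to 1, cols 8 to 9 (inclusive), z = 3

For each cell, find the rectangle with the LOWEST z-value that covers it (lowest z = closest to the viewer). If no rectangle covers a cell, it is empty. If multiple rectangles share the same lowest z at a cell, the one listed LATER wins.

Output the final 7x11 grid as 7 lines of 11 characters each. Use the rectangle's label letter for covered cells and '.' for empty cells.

.AA.....CCB
.AA.....CCB
.AA......BB
.........BB
...........
...........
...........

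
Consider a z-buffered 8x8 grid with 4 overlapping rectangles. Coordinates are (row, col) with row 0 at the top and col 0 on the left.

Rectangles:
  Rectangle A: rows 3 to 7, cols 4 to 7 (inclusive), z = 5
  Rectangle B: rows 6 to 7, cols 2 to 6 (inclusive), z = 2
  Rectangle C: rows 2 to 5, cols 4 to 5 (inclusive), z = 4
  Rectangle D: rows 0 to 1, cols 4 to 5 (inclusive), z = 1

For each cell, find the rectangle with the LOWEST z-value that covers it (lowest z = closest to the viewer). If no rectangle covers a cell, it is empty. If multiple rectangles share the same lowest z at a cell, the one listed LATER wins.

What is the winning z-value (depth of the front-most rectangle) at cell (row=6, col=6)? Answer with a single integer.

Check cell (6,6):
  A: rows 3-7 cols 4-7 z=5 -> covers; best now A (z=5)
  B: rows 6-7 cols 2-6 z=2 -> covers; best now B (z=2)
  C: rows 2-5 cols 4-5 -> outside (row miss)
  D: rows 0-1 cols 4-5 -> outside (row miss)
Winner: B at z=2

Answer: 2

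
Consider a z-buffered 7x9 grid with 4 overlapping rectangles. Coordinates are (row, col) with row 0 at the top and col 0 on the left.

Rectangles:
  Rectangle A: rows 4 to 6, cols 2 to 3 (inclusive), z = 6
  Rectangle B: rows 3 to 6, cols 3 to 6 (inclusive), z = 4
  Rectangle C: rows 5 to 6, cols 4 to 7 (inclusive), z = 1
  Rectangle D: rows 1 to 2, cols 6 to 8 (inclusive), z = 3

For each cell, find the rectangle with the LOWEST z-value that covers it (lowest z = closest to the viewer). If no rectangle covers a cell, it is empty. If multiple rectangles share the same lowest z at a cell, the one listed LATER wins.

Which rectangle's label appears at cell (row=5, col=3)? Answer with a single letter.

Check cell (5,3):
  A: rows 4-6 cols 2-3 z=6 -> covers; best now A (z=6)
  B: rows 3-6 cols 3-6 z=4 -> covers; best now B (z=4)
  C: rows 5-6 cols 4-7 -> outside (col miss)
  D: rows 1-2 cols 6-8 -> outside (row miss)
Winner: B at z=4

Answer: B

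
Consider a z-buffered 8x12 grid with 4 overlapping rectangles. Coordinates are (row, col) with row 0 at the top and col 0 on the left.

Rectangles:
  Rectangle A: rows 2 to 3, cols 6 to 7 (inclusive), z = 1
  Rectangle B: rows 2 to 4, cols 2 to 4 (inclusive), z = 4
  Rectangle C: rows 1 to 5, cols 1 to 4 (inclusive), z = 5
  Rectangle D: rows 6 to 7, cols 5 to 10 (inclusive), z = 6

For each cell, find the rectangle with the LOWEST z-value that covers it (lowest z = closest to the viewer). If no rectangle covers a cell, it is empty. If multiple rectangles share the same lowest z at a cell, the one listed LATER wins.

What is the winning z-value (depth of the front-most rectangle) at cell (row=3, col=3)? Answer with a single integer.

Answer: 4

Derivation:
Check cell (3,3):
  A: rows 2-3 cols 6-7 -> outside (col miss)
  B: rows 2-4 cols 2-4 z=4 -> covers; best now B (z=4)
  C: rows 1-5 cols 1-4 z=5 -> covers; best now B (z=4)
  D: rows 6-7 cols 5-10 -> outside (row miss)
Winner: B at z=4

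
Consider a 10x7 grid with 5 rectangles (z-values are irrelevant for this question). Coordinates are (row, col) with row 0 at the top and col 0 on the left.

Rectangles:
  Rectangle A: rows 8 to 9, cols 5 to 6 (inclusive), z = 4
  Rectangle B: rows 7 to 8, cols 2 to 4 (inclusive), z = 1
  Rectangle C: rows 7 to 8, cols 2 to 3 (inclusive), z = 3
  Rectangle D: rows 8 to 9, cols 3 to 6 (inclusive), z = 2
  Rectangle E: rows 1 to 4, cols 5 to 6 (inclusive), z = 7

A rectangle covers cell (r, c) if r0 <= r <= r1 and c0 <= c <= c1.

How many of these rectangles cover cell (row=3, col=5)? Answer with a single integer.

Check cell (3,5):
  A: rows 8-9 cols 5-6 -> outside (row miss)
  B: rows 7-8 cols 2-4 -> outside (row miss)
  C: rows 7-8 cols 2-3 -> outside (row miss)
  D: rows 8-9 cols 3-6 -> outside (row miss)
  E: rows 1-4 cols 5-6 -> covers
Count covering = 1

Answer: 1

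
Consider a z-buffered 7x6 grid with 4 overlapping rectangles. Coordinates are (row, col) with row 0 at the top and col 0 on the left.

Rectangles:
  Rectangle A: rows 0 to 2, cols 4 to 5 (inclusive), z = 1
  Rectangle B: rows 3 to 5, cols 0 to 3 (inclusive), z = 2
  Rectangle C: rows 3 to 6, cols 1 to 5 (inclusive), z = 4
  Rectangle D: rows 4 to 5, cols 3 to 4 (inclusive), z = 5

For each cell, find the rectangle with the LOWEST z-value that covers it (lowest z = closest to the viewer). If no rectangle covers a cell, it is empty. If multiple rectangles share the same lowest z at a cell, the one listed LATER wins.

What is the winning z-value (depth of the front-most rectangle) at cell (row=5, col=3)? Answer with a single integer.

Answer: 2

Derivation:
Check cell (5,3):
  A: rows 0-2 cols 4-5 -> outside (row miss)
  B: rows 3-5 cols 0-3 z=2 -> covers; best now B (z=2)
  C: rows 3-6 cols 1-5 z=4 -> covers; best now B (z=2)
  D: rows 4-5 cols 3-4 z=5 -> covers; best now B (z=2)
Winner: B at z=2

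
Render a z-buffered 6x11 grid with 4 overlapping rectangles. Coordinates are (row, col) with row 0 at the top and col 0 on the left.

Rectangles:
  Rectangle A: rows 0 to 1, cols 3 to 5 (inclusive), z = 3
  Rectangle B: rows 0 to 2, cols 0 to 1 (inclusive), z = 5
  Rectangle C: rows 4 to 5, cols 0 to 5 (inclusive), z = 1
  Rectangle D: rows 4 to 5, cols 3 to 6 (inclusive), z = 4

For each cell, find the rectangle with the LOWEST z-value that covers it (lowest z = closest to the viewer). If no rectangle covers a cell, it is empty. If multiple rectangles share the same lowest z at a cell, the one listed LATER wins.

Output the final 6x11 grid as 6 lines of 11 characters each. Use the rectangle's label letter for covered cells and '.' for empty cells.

BB.AAA.....
BB.AAA.....
BB.........
...........
CCCCCCD....
CCCCCCD....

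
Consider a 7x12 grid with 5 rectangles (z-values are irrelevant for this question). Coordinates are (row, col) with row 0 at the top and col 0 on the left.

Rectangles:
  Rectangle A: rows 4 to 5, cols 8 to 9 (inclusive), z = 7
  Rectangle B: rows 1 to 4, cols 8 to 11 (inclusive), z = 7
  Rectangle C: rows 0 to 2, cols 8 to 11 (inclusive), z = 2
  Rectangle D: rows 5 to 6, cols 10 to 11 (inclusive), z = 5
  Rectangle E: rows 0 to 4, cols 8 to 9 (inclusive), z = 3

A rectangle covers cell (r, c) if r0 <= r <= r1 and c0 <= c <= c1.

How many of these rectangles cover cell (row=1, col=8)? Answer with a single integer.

Check cell (1,8):
  A: rows 4-5 cols 8-9 -> outside (row miss)
  B: rows 1-4 cols 8-11 -> covers
  C: rows 0-2 cols 8-11 -> covers
  D: rows 5-6 cols 10-11 -> outside (row miss)
  E: rows 0-4 cols 8-9 -> covers
Count covering = 3

Answer: 3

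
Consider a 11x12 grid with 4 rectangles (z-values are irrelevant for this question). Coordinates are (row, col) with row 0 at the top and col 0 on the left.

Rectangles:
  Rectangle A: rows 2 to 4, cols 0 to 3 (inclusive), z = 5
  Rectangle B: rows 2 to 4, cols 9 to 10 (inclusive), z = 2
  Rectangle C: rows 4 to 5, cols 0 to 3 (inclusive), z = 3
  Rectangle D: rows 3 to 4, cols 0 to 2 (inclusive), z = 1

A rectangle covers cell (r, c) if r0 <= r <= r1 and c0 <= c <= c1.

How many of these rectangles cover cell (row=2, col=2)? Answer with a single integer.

Answer: 1

Derivation:
Check cell (2,2):
  A: rows 2-4 cols 0-3 -> covers
  B: rows 2-4 cols 9-10 -> outside (col miss)
  C: rows 4-5 cols 0-3 -> outside (row miss)
  D: rows 3-4 cols 0-2 -> outside (row miss)
Count covering = 1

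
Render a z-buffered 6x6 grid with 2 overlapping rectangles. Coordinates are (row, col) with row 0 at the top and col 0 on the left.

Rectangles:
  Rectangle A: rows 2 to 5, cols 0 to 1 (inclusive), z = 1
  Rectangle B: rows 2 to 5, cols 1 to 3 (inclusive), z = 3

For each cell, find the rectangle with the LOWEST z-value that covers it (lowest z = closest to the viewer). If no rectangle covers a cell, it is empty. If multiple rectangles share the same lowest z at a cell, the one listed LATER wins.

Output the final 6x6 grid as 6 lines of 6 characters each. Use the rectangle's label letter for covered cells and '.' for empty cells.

......
......
AABB..
AABB..
AABB..
AABB..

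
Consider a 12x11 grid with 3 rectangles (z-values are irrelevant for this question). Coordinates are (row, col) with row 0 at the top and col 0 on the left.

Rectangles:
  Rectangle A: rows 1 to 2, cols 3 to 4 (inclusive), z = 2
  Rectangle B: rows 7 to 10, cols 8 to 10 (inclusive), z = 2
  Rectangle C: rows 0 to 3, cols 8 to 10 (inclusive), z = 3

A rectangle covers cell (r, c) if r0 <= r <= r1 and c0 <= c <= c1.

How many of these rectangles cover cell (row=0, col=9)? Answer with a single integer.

Answer: 1

Derivation:
Check cell (0,9):
  A: rows 1-2 cols 3-4 -> outside (row miss)
  B: rows 7-10 cols 8-10 -> outside (row miss)
  C: rows 0-3 cols 8-10 -> covers
Count covering = 1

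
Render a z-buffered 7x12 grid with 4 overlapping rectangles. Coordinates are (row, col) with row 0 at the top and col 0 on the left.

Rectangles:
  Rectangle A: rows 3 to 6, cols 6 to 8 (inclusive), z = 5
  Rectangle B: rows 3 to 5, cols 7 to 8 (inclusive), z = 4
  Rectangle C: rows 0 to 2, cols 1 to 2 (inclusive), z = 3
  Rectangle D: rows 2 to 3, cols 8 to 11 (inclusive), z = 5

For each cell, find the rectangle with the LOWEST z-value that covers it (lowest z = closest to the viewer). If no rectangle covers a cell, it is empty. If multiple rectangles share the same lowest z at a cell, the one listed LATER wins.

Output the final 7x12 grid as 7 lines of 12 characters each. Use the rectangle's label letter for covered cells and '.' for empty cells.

.CC.........
.CC.........
.CC.....DDDD
......ABBDDD
......ABB...
......ABB...
......AAA...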